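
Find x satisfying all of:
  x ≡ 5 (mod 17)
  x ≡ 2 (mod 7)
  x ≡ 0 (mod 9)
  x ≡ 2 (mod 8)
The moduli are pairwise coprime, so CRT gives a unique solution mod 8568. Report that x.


Product of moduli M = 17 · 7 · 9 · 8 = 8568.
Merge one congruence at a time:
  Start: x ≡ 5 (mod 17).
  Combine with x ≡ 2 (mod 7); new modulus lcm = 119.
    Write x = 5 + 17·t and substitute into x ≡ 2 (mod 7): 17·t ≡ 2 − 5 = -3 (mod 7).
    Reduce coefficients mod 7: 3·t ≡ 4 (mod 7).
    The inverse of 3 mod 7 is 5 (since 3·5 = 15 = 2·7 + 1), so t ≡ 5·4 = 20 ≡ 6 (mod 7).
    Then x = 5 + 17·6 = 107, valid modulo lcm(17, 7) = 119: x ≡ 107 (mod 119).
  Combine with x ≡ 0 (mod 9); new modulus lcm = 1071.
    Write x = 107 + 119·t and substitute into x ≡ 0 (mod 9): 119·t ≡ 0 − 107 = -107 (mod 9).
    Reduce coefficients mod 9: 2·t ≡ 1 (mod 9).
    The inverse of 2 mod 9 is 5 (since 2·5 = 10 = 1·9 + 1), so t ≡ 5·1 = 5 ≡ 5 (mod 9).
    Then x = 107 + 119·5 = 702, valid modulo lcm(119, 9) = 1071: x ≡ 702 (mod 1071).
  Combine with x ≡ 2 (mod 8); new modulus lcm = 8568.
    Write x = 702 + 1071·t and substitute into x ≡ 2 (mod 8): 1071·t ≡ 2 − 702 = -700 (mod 8).
    Reduce coefficients mod 8: 7·t ≡ 4 (mod 8).
    The inverse of 7 mod 8 is 7 (since 7·7 = 49 = 6·8 + 1), so t ≡ 7·4 = 28 ≡ 4 (mod 8).
    Then x = 702 + 1071·4 = 4986, valid modulo lcm(1071, 8) = 8568: x ≡ 4986 (mod 8568).
Verify against each original: 4986 mod 17 = 5, 4986 mod 7 = 2, 4986 mod 9 = 0, 4986 mod 8 = 2.

x ≡ 4986 (mod 8568).


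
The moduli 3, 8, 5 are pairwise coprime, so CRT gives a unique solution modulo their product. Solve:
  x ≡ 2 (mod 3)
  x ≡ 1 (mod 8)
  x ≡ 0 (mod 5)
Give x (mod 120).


Moduli 3, 8, 5 are pairwise coprime; by CRT there is a unique solution modulo M = 3 · 8 · 5 = 120.
Solve pairwise, accumulating the modulus:
  Start with x ≡ 2 (mod 3).
  Combine with x ≡ 1 (mod 8): since gcd(3, 8) = 1, we get a unique residue mod 24.
    Write x = 2 + 3·t and substitute into x ≡ 1 (mod 8): 3·t ≡ 1 − 2 = -1 (mod 8).
    Reduce coefficients mod 8: 3·t ≡ 7 (mod 8).
    The inverse of 3 mod 8 is 3 (since 3·3 = 9 = 1·8 + 1), so t ≡ 3·7 = 21 ≡ 5 (mod 8).
    Then x = 2 + 3·5 = 17, valid modulo lcm(3, 8) = 24: x ≡ 17 (mod 24).
  Combine with x ≡ 0 (mod 5): since gcd(24, 5) = 1, we get a unique residue mod 120.
    Write x = 17 + 24·t and substitute into x ≡ 0 (mod 5): 24·t ≡ 0 − 17 = -17 (mod 5).
    Reduce coefficients mod 5: 4·t ≡ 3 (mod 5).
    The inverse of 4 mod 5 is 4 (since 4·4 = 16 = 3·5 + 1), so t ≡ 4·3 = 12 ≡ 2 (mod 5).
    Then x = 17 + 24·2 = 65, valid modulo lcm(24, 5) = 120: x ≡ 65 (mod 120).
Verify: 65 mod 3 = 2 ✓, 65 mod 8 = 1 ✓, 65 mod 5 = 0 ✓.

x ≡ 65 (mod 120).


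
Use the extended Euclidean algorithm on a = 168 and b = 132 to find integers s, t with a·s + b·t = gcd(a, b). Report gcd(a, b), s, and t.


Euclidean algorithm on (168, 132) — divide until remainder is 0:
  168 = 1 · 132 + 36
  132 = 3 · 36 + 24
  36 = 1 · 24 + 12
  24 = 2 · 12 + 0
gcd(168, 132) = 12.
Track Bezout coefficients alongside the remainders: start with r₀ = 168 = a·1 + b·0 (s = 1, t = 0) and r₁ = 132 = a·0 + b·1 (s = 0, t = 1); each new remainder r_{k+1} = r_{k-1} − q_k·r_k inherits s_{k+1} = s_{k-1} − q_k·s_k, t_{k+1} = t_{k-1} − q_k·t_k, so r_k = a·s_k + b·t_k at every step:
  q = 1: r = 36, s = 1 − 1·0 = 1, t = 0 − 1·1 = -1  (check: 168·1 + 132·(-1) = 36)
  q = 3: r = 24, s = 0 − 3·1 = -3, t = 1 − 3·(-1) = 4  (check: 168·(-3) + 132·4 = 24)
  q = 1: r = 12, s = 1 − 1·(-3) = 4, t = -1 − 1·4 = -5  (check: 168·4 + 132·(-5) = 12)
The row with r = 12 (the gcd) gives the Bezout coefficients s = 4, t = -5.
Result: 168 · (4) + 132 · (-5) = 12.

gcd(168, 132) = 12; s = 4, t = -5 (check: 168·4 + 132·(-5) = 12).


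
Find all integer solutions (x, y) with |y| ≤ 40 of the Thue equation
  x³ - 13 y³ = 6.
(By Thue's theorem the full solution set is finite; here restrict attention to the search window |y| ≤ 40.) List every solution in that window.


The equation is x³ - 13y³ = 6. For fixed y, x³ = 13·y³ + 6, so a solution requires the RHS to be a perfect cube.
Strategy: iterate y from -40 to 40, compute RHS = 13·y³ + 6, and check whether it is a (positive or negative) perfect cube.
Check small values of y:
  y = 0: RHS = 6 is not a perfect cube.
  y = 1: RHS = 19 is not a perfect cube.
  y = -1: RHS = -7 is not a perfect cube.
  y = 2: RHS = 110 is not a perfect cube.
  y = -2: RHS = -98 is not a perfect cube.
  y = 3: RHS = 357 is not a perfect cube.
  y = -3: RHS = -345 is not a perfect cube.
Continuing the search up to |y| = 40 finds no solutions either.
No (x, y) in the scanned range satisfies the equation.

No integer solutions with |y| ≤ 40.


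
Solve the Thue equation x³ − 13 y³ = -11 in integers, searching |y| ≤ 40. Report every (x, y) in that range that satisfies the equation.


The equation is x³ - 13y³ = -11. For fixed y, x³ = 13·y³ − 11, so a solution requires the RHS to be a perfect cube.
Strategy: iterate y from -40 to 40, compute RHS = 13·y³ − 11, and check whether it is a (positive or negative) perfect cube.
Check small values of y:
  y = 0: RHS = -11 is not a perfect cube.
  y = 1: RHS = 2 is not a perfect cube.
  y = -1: RHS = -24 is not a perfect cube.
  y = 2: RHS = 93 is not a perfect cube.
  y = -2: RHS = -115 is not a perfect cube.
  y = 3: RHS = 340 is not a perfect cube.
  y = -3: RHS = -362 is not a perfect cube.
Continuing the search up to |y| = 40 finds no solutions either.
No (x, y) in the scanned range satisfies the equation.

No integer solutions with |y| ≤ 40.


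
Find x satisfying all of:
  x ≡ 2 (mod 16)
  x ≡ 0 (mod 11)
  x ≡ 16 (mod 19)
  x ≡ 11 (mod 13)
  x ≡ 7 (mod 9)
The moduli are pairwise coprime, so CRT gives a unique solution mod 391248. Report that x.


Product of moduli M = 16 · 11 · 19 · 13 · 9 = 391248.
Merge one congruence at a time:
  Start: x ≡ 2 (mod 16).
  Combine with x ≡ 0 (mod 11); new modulus lcm = 176.
    Write x = 2 + 16·t and substitute into x ≡ 0 (mod 11): 16·t ≡ 0 − 2 = -2 (mod 11).
    Reduce coefficients mod 11: 5·t ≡ 9 (mod 11).
    The inverse of 5 mod 11 is 9 (since 5·9 = 45 = 4·11 + 1), so t ≡ 9·9 = 81 ≡ 4 (mod 11).
    Then x = 2 + 16·4 = 66, valid modulo lcm(16, 11) = 176: x ≡ 66 (mod 176).
  Combine with x ≡ 16 (mod 19); new modulus lcm = 3344.
    Write x = 66 + 176·t and substitute into x ≡ 16 (mod 19): 176·t ≡ 16 − 66 = -50 (mod 19).
    Reduce coefficients mod 19: 5·t ≡ 7 (mod 19).
    The inverse of 5 mod 19 is 4 (since 5·4 = 20 = 1·19 + 1), so t ≡ 4·7 = 28 ≡ 9 (mod 19).
    Then x = 66 + 176·9 = 1650, valid modulo lcm(176, 19) = 3344: x ≡ 1650 (mod 3344).
  Combine with x ≡ 11 (mod 13); new modulus lcm = 43472.
    Write x = 1650 + 3344·t and substitute into x ≡ 11 (mod 13): 3344·t ≡ 11 − 1650 = -1639 (mod 13).
    Reduce coefficients mod 13: 3·t ≡ 12 (mod 13).
    The inverse of 3 mod 13 is 9 (since 3·9 = 27 = 2·13 + 1), so t ≡ 9·12 = 108 ≡ 4 (mod 13).
    Then x = 1650 + 3344·4 = 15026, valid modulo lcm(3344, 13) = 43472: x ≡ 15026 (mod 43472).
  Combine with x ≡ 7 (mod 9); new modulus lcm = 391248.
    Write x = 15026 + 43472·t and substitute into x ≡ 7 (mod 9): 43472·t ≡ 7 − 15026 = -15019 (mod 9).
    Reduce coefficients mod 9: 2·t ≡ 2 (mod 9).
    The inverse of 2 mod 9 is 5 (since 2·5 = 10 = 1·9 + 1), so t ≡ 5·2 = 10 ≡ 1 (mod 9).
    Then x = 15026 + 43472·1 = 58498, valid modulo lcm(43472, 9) = 391248: x ≡ 58498 (mod 391248).
Verify against each original: 58498 mod 16 = 2, 58498 mod 11 = 0, 58498 mod 19 = 16, 58498 mod 13 = 11, 58498 mod 9 = 7.

x ≡ 58498 (mod 391248).


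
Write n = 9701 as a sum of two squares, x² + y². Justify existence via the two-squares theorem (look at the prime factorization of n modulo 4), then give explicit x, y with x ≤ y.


Step 1: Factor n = 9701 = 89 · 109.
Step 2: Check the mod-4 condition on each prime factor: 89 ≡ 1 (mod 4), exponent 1; 109 ≡ 1 (mod 4), exponent 1.
All primes ≡ 3 (mod 4) appear to even exponent (or don't appear), so by the two-squares theorem n IS expressible as a sum of two squares.
Step 3: Build a representation. Here n = 89 · 109 is a product of primes ≡ 1 (mod 4). Each prime p ≡ 1 (mod 4) is itself a sum of two squares; find a² by testing p − a² for a perfect square:
  89: 89 − 1² = 88, 89 − 2² = 85, 89 − 3² = 80, 89 − 4² = 73, 89 − 5² = 64 = 8² ⇒ 89 = 5² + 8².
  109: 109 − 1² = 108, 109 − 2² = 105, 109 − 3² = 100 = 10² ⇒ 109 = 3² + 10².
  Combine using the Brahmagupta–Fibonacci identity (a² + b²)(c² + d²) = (ac − bd)² + (ad + bc)² = (ac + bd)² + (ad − bc)²:
  89 · 109 = 9701: from (5² + 8²)(3² + 10²), take (5·3 − 8·10, 5·10 + 8·3) = (15 − 80, 50 + 24) = (-65, 74); dropping signs (only squares matter) gives (65, 74); check 65² + 74² = 4225 + 5476 = 9701 ✓.
Step 4: Order so x ≤ y and verify: 65² + 74² = 4225 + 5476 = 9701 = n. ✓

n = 9701 = 65² + 74² (one valid representation with x ≤ y).


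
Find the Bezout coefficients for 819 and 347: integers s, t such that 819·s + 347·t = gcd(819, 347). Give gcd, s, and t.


Euclidean algorithm on (819, 347) — divide until remainder is 0:
  819 = 2 · 347 + 125
  347 = 2 · 125 + 97
  125 = 1 · 97 + 28
  97 = 3 · 28 + 13
  28 = 2 · 13 + 2
  13 = 6 · 2 + 1
  2 = 2 · 1 + 0
gcd(819, 347) = 1.
Track Bezout coefficients alongside the remainders: start with r₀ = 819 = a·1 + b·0 (s = 1, t = 0) and r₁ = 347 = a·0 + b·1 (s = 0, t = 1); each new remainder r_{k+1} = r_{k-1} − q_k·r_k inherits s_{k+1} = s_{k-1} − q_k·s_k, t_{k+1} = t_{k-1} − q_k·t_k, so r_k = a·s_k + b·t_k at every step:
  q = 2: r = 125, s = 1 − 2·0 = 1, t = 0 − 2·1 = -2  (check: 819·1 + 347·(-2) = 125)
  q = 2: r = 97, s = 0 − 2·1 = -2, t = 1 − 2·(-2) = 5  (check: 819·(-2) + 347·5 = 97)
  q = 1: r = 28, s = 1 − 1·(-2) = 3, t = -2 − 1·5 = -7  (check: 819·3 + 347·(-7) = 28)
  q = 3: r = 13, s = -2 − 3·3 = -11, t = 5 − 3·(-7) = 26  (check: 819·(-11) + 347·26 = 13)
  q = 2: r = 2, s = 3 − 2·(-11) = 25, t = -7 − 2·26 = -59  (check: 819·25 + 347·(-59) = 2)
  q = 6: r = 1, s = -11 − 6·25 = -161, t = 26 − 6·(-59) = 380  (check: 819·(-161) + 347·380 = 1)
The row with r = 1 (the gcd) gives the Bezout coefficients s = -161, t = 380.
Result: 819 · (-161) + 347 · (380) = 1.

gcd(819, 347) = 1; s = -161, t = 380 (check: 819·(-161) + 347·380 = 1).


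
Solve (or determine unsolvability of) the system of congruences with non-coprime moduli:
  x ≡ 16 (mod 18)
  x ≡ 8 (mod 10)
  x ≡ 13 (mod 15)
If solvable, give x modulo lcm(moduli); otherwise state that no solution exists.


Moduli 18, 10, 15 are not pairwise coprime, so CRT works modulo lcm(m_i) when all pairwise compatibility conditions hold.
Pairwise compatibility: gcd(m_i, m_j) must divide a_i - a_j for every pair.
Merge one congruence at a time:
  Start: x ≡ 16 (mod 18).
  Combine with x ≡ 8 (mod 10): gcd(18, 10) = 2; 8 - 16 = -8, which IS divisible by 2, so compatible.
    Write x = 16 + 18·t and substitute into x ≡ 8 (mod 10): 18·t ≡ 8 − 16 = -8 (mod 10).
    Divide the congruence (and modulus) by g = 2: 9·t ≡ -4 (mod 5).
    Reduce coefficients mod 5: 4·t ≡ 1 (mod 5).
    The inverse of 4 mod 5 is 4 (since 4·4 = 16 = 3·5 + 1), so t ≡ 4·1 = 4 ≡ 4 (mod 5).
    Then x = 16 + 18·4 = 88, valid modulo lcm(18, 10) = 90: x ≡ 88 (mod 90).
  Combine with x ≡ 13 (mod 15): gcd(90, 15) = 15; 13 - 88 = -75, which IS divisible by 15, so compatible.
    Write x = 88 + 90·t and substitute into x ≡ 13 (mod 15): 90·t ≡ 13 − 88 = -75 (mod 15).
    Divide the congruence (and modulus) by g = 15: 6·t ≡ -5 (mod 1).
    Modulo 1 every t works; take t = 0.
    Then x = 88 + 90·0 = 88, valid modulo lcm(90, 15) = 90: x ≡ 88 (mod 90).
Verify: 88 mod 18 = 16, 88 mod 10 = 8, 88 mod 15 = 13.

x ≡ 88 (mod 90).


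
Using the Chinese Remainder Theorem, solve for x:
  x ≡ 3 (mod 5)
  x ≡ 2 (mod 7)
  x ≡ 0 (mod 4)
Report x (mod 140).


Moduli 5, 7, 4 are pairwise coprime; by CRT there is a unique solution modulo M = 5 · 7 · 4 = 140.
Solve pairwise, accumulating the modulus:
  Start with x ≡ 3 (mod 5).
  Combine with x ≡ 2 (mod 7): since gcd(5, 7) = 1, we get a unique residue mod 35.
    Write x = 3 + 5·t and substitute into x ≡ 2 (mod 7): 5·t ≡ 2 − 3 = -1 (mod 7).
    Reduce coefficients mod 7: 5·t ≡ 6 (mod 7).
    The inverse of 5 mod 7 is 3 (since 5·3 = 15 = 2·7 + 1), so t ≡ 3·6 = 18 ≡ 4 (mod 7).
    Then x = 3 + 5·4 = 23, valid modulo lcm(5, 7) = 35: x ≡ 23 (mod 35).
  Combine with x ≡ 0 (mod 4): since gcd(35, 4) = 1, we get a unique residue mod 140.
    Write x = 23 + 35·t and substitute into x ≡ 0 (mod 4): 35·t ≡ 0 − 23 = -23 (mod 4).
    Reduce coefficients mod 4: 3·t ≡ 1 (mod 4).
    The inverse of 3 mod 4 is 3 (since 3·3 = 9 = 2·4 + 1), so t ≡ 3·1 = 3 ≡ 3 (mod 4).
    Then x = 23 + 35·3 = 128, valid modulo lcm(35, 4) = 140: x ≡ 128 (mod 140).
Verify: 128 mod 5 = 3 ✓, 128 mod 7 = 2 ✓, 128 mod 4 = 0 ✓.

x ≡ 128 (mod 140).


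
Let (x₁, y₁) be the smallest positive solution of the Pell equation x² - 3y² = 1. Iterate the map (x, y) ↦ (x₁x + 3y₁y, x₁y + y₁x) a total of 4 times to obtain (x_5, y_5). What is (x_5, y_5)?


Step 1: Find the fundamental solution (x₁, y₁) of x² - 3y² = 1.
  Expand √3 as a continued fraction. a₀ = ⌊√3⌋ = 1; iterate m_{k+1} = d_k·a_k − m_k, d_{k+1} = (3 − m_{k+1}²)/d_k, a_{k+1} = ⌊(a₀ + m_{k+1})/d_{k+1}⌋ (starting m₀ = 0, d₀ = 1), with convergents p_k = a_k·p_{k-1} + p_{k-2}, q_k = a_k·q_{k-1} + q_{k-2} (p₋₁ = 1, q₋₁ = 0):
  k = 0: a₀ = 1; p₀/q₀ = 1/1; p₀² − 3·q₀² = 1 − 3 = -2.
  k = 1: m = 1, d = 2, a = ⌊(1 + 1)/2⌋ = 1; p/q = (1·1 + 1)/(1·1 + 0) = 2/1; p² − 3·q² = 4 − 3 = 1.
  The first convergent with p² − 3·q² = 1 gives the fundamental solution (x₁, y₁) = (2, 1).
Step 2: Apply the recurrence (x_{n+1}, y_{n+1}) = (x₁x_n + 3y₁y_n, x₁y_n + y₁x_n) repeatedly.
  From (x_1, y_1) = (2, 1): x_2 = 2·2 + 3·1·1 = 7; y_2 = 2·1 + 1·2 = 4.
  From (x_2, y_2) = (7, 4): x_3 = 2·7 + 3·1·4 = 26; y_3 = 2·4 + 1·7 = 15.
  From (x_3, y_3) = (26, 15): x_4 = 2·26 + 3·1·15 = 97; y_4 = 2·15 + 1·26 = 56.
  From (x_4, y_4) = (97, 56): x_5 = 2·97 + 3·1·56 = 362; y_5 = 2·56 + 1·97 = 209.
Step 3: Verify x_5² - 3·y_5² = 131044 - 131043 = 1 (should be 1). ✓

(x_1, y_1) = (2, 1); (x_5, y_5) = (362, 209).


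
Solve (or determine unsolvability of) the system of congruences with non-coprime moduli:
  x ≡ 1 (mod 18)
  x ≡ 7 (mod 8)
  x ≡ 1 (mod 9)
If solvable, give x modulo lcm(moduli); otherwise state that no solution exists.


Moduli 18, 8, 9 are not pairwise coprime, so CRT works modulo lcm(m_i) when all pairwise compatibility conditions hold.
Pairwise compatibility: gcd(m_i, m_j) must divide a_i - a_j for every pair.
Merge one congruence at a time:
  Start: x ≡ 1 (mod 18).
  Combine with x ≡ 7 (mod 8): gcd(18, 8) = 2; 7 - 1 = 6, which IS divisible by 2, so compatible.
    Write x = 1 + 18·t and substitute into x ≡ 7 (mod 8): 18·t ≡ 7 − 1 = 6 (mod 8).
    Divide the congruence (and modulus) by g = 2: 9·t ≡ 3 (mod 4).
    Reduce coefficients mod 4: 1·t ≡ 3 (mod 4).
    So t ≡ 3 (mod 4).
    Then x = 1 + 18·3 = 55, valid modulo lcm(18, 8) = 72: x ≡ 55 (mod 72).
  Combine with x ≡ 1 (mod 9): gcd(72, 9) = 9; 1 - 55 = -54, which IS divisible by 9, so compatible.
    Write x = 55 + 72·t and substitute into x ≡ 1 (mod 9): 72·t ≡ 1 − 55 = -54 (mod 9).
    Divide the congruence (and modulus) by g = 9: 8·t ≡ -6 (mod 1).
    Modulo 1 every t works; take t = 0.
    Then x = 55 + 72·0 = 55, valid modulo lcm(72, 9) = 72: x ≡ 55 (mod 72).
Verify: 55 mod 18 = 1, 55 mod 8 = 7, 55 mod 9 = 1.

x ≡ 55 (mod 72).


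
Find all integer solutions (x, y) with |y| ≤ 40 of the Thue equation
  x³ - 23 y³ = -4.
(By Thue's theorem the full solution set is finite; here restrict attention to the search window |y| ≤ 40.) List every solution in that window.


The equation is x³ - 23y³ = -4. For fixed y, x³ = 23·y³ − 4, so a solution requires the RHS to be a perfect cube.
Strategy: iterate y from -40 to 40, compute RHS = 23·y³ − 4, and check whether it is a (positive or negative) perfect cube.
Check small values of y:
  y = 0: RHS = -4 is not a perfect cube.
  y = 1: RHS = 19 is not a perfect cube.
  y = -1: RHS = -27 = (-3)³ ⇒ x = -3 works.
  y = 2: RHS = 180 is not a perfect cube.
  y = -2: RHS = -188 is not a perfect cube.
  y = 3: RHS = 617 is not a perfect cube.
  y = -3: RHS = -625 is not a perfect cube.
Continuing the search up to |y| = 40 finds no further solutions beyond those listed.
Collected solutions: (-3, -1).

Solutions (with |y| ≤ 40): (-3, -1).


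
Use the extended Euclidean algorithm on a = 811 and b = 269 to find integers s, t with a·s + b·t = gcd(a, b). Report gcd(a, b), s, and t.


Euclidean algorithm on (811, 269) — divide until remainder is 0:
  811 = 3 · 269 + 4
  269 = 67 · 4 + 1
  4 = 4 · 1 + 0
gcd(811, 269) = 1.
Track Bezout coefficients alongside the remainders: start with r₀ = 811 = a·1 + b·0 (s = 1, t = 0) and r₁ = 269 = a·0 + b·1 (s = 0, t = 1); each new remainder r_{k+1} = r_{k-1} − q_k·r_k inherits s_{k+1} = s_{k-1} − q_k·s_k, t_{k+1} = t_{k-1} − q_k·t_k, so r_k = a·s_k + b·t_k at every step:
  q = 3: r = 4, s = 1 − 3·0 = 1, t = 0 − 3·1 = -3  (check: 811·1 + 269·(-3) = 4)
  q = 67: r = 1, s = 0 − 67·1 = -67, t = 1 − 67·(-3) = 202  (check: 811·(-67) + 269·202 = 1)
The row with r = 1 (the gcd) gives the Bezout coefficients s = -67, t = 202.
Result: 811 · (-67) + 269 · (202) = 1.

gcd(811, 269) = 1; s = -67, t = 202 (check: 811·(-67) + 269·202 = 1).


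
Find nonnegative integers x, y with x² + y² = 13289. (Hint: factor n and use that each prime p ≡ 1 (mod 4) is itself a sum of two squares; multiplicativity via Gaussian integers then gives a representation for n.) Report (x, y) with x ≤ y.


Step 1: Factor n = 13289 = 97 · 137.
Step 2: Check the mod-4 condition on each prime factor: 97 ≡ 1 (mod 4), exponent 1; 137 ≡ 1 (mod 4), exponent 1.
All primes ≡ 3 (mod 4) appear to even exponent (or don't appear), so by the two-squares theorem n IS expressible as a sum of two squares.
Step 3: Build a representation. Here n = 97 · 137 is a product of primes ≡ 1 (mod 4). Each prime p ≡ 1 (mod 4) is itself a sum of two squares; find a² by testing p − a² for a perfect square:
  97: 97 − 1² = 96, 97 − 2² = 93, 97 − 3² = 88, 97 − 4² = 81 = 9² ⇒ 97 = 4² + 9².
  137: 137 − 1² = 136, 137 − 2² = 133, 137 − 3² = 128, 137 − 4² = 121 = 11² ⇒ 137 = 4² + 11².
  Combine using the Brahmagupta–Fibonacci identity (a² + b²)(c² + d²) = (ac − bd)² + (ad + bc)² = (ac + bd)² + (ad − bc)²:
  97 · 137 = 13289: from (4² + 9²)(4² + 11²), take (4·4 − 9·11, 4·11 + 9·4) = (16 − 99, 44 + 36) = (-83, 80); dropping signs (only squares matter) gives (83, 80); check 83² + 80² = 6889 + 6400 = 13289 ✓.
Step 4: Order so x ≤ y and verify: 80² + 83² = 6400 + 6889 = 13289 = n. ✓

n = 13289 = 80² + 83² (one valid representation with x ≤ y).


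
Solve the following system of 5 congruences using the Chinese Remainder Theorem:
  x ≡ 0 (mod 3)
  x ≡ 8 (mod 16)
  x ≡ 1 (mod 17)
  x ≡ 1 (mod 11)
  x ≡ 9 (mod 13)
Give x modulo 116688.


Product of moduli M = 3 · 16 · 17 · 11 · 13 = 116688.
Merge one congruence at a time:
  Start: x ≡ 0 (mod 3).
  Combine with x ≡ 8 (mod 16); new modulus lcm = 48.
    Write x = 0 + 3·t and substitute into x ≡ 8 (mod 16): 3·t ≡ 8 − 0 = 8 (mod 16).
    The inverse of 3 mod 16 is 11 (since 3·11 = 33 = 2·16 + 1), so t ≡ 11·8 = 88 ≡ 8 (mod 16).
    Then x = 0 + 3·8 = 24, valid modulo lcm(3, 16) = 48: x ≡ 24 (mod 48).
  Combine with x ≡ 1 (mod 17); new modulus lcm = 816.
    Write x = 24 + 48·t and substitute into x ≡ 1 (mod 17): 48·t ≡ 1 − 24 = -23 (mod 17).
    Reduce coefficients mod 17: 14·t ≡ 11 (mod 17).
    The inverse of 14 mod 17 is 11 (since 14·11 = 154 = 9·17 + 1), so t ≡ 11·11 = 121 ≡ 2 (mod 17).
    Then x = 24 + 48·2 = 120, valid modulo lcm(48, 17) = 816: x ≡ 120 (mod 816).
  Combine with x ≡ 1 (mod 11); new modulus lcm = 8976.
    Write x = 120 + 816·t and substitute into x ≡ 1 (mod 11): 816·t ≡ 1 − 120 = -119 (mod 11).
    Reduce coefficients mod 11: 2·t ≡ 2 (mod 11).
    The inverse of 2 mod 11 is 6 (since 2·6 = 12 = 1·11 + 1), so t ≡ 6·2 = 12 ≡ 1 (mod 11).
    Then x = 120 + 816·1 = 936, valid modulo lcm(816, 11) = 8976: x ≡ 936 (mod 8976).
  Combine with x ≡ 9 (mod 13); new modulus lcm = 116688.
    Write x = 936 + 8976·t and substitute into x ≡ 9 (mod 13): 8976·t ≡ 9 − 936 = -927 (mod 13).
    Reduce coefficients mod 13: 6·t ≡ 9 (mod 13).
    The inverse of 6 mod 13 is 11 (since 6·11 = 66 = 5·13 + 1), so t ≡ 11·9 = 99 ≡ 8 (mod 13).
    Then x = 936 + 8976·8 = 72744, valid modulo lcm(8976, 13) = 116688: x ≡ 72744 (mod 116688).
Verify against each original: 72744 mod 3 = 0, 72744 mod 16 = 8, 72744 mod 17 = 1, 72744 mod 11 = 1, 72744 mod 13 = 9.

x ≡ 72744 (mod 116688).


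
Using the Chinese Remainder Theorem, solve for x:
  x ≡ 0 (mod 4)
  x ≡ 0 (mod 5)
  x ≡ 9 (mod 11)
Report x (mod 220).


Moduli 4, 5, 11 are pairwise coprime; by CRT there is a unique solution modulo M = 4 · 5 · 11 = 220.
Solve pairwise, accumulating the modulus:
  Start with x ≡ 0 (mod 4).
  Combine with x ≡ 0 (mod 5): since gcd(4, 5) = 1, we get a unique residue mod 20.
    Write x = 0 + 4·t and substitute into x ≡ 0 (mod 5): 4·t ≡ 0 − 0 = 0 (mod 5).
    The inverse of 4 mod 5 is 4 (since 4·4 = 16 = 3·5 + 1), so t ≡ 4·0 = 0 ≡ 0 (mod 5).
    Then x = 0 + 4·0 = 0, valid modulo lcm(4, 5) = 20: x ≡ 0 (mod 20).
  Combine with x ≡ 9 (mod 11): since gcd(20, 11) = 1, we get a unique residue mod 220.
    Write x = 0 + 20·t and substitute into x ≡ 9 (mod 11): 20·t ≡ 9 − 0 = 9 (mod 11).
    Reduce coefficients mod 11: 9·t ≡ 9 (mod 11).
    The inverse of 9 mod 11 is 5 (since 9·5 = 45 = 4·11 + 1), so t ≡ 5·9 = 45 ≡ 1 (mod 11).
    Then x = 0 + 20·1 = 20, valid modulo lcm(20, 11) = 220: x ≡ 20 (mod 220).
Verify: 20 mod 4 = 0 ✓, 20 mod 5 = 0 ✓, 20 mod 11 = 9 ✓.

x ≡ 20 (mod 220).


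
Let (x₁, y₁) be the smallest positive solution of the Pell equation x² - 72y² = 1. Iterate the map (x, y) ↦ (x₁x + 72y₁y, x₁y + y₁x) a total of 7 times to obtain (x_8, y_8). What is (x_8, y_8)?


Step 1: Find the fundamental solution (x₁, y₁) of x² - 72y² = 1.
  Expand √72 as a continued fraction. a₀ = ⌊√72⌋ = 8; iterate m_{k+1} = d_k·a_k − m_k, d_{k+1} = (72 − m_{k+1}²)/d_k, a_{k+1} = ⌊(a₀ + m_{k+1})/d_{k+1}⌋ (starting m₀ = 0, d₀ = 1), with convergents p_k = a_k·p_{k-1} + p_{k-2}, q_k = a_k·q_{k-1} + q_{k-2} (p₋₁ = 1, q₋₁ = 0):
  k = 0: a₀ = 8; p₀/q₀ = 8/1; p₀² − 72·q₀² = 64 − 72 = -8.
  k = 1: m = 8, d = 8, a = ⌊(8 + 8)/8⌋ = 2; p/q = (2·8 + 1)/(2·1 + 0) = 17/2; p² − 72·q² = 289 − 288 = 1.
  The first convergent with p² − 72·q² = 1 gives the fundamental solution (x₁, y₁) = (17, 2).
Step 2: Apply the recurrence (x_{n+1}, y_{n+1}) = (x₁x_n + 72y₁y_n, x₁y_n + y₁x_n) repeatedly.
  From (x_1, y_1) = (17, 2): x_2 = 17·17 + 72·2·2 = 577; y_2 = 17·2 + 2·17 = 68.
  From (x_2, y_2) = (577, 68): x_3 = 17·577 + 72·2·68 = 19601; y_3 = 17·68 + 2·577 = 2310.
  From (x_3, y_3) = (19601, 2310): x_4 = 17·19601 + 72·2·2310 = 665857; y_4 = 17·2310 + 2·19601 = 78472.
  From (x_4, y_4) = (665857, 78472): x_5 = 17·665857 + 72·2·78472 = 22619537; y_5 = 17·78472 + 2·665857 = 2665738.
  From (x_5, y_5) = (22619537, 2665738): x_6 = 17·22619537 + 72·2·2665738 = 768398401; y_6 = 17·2665738 + 2·22619537 = 90556620.
  From (x_6, y_6) = (768398401, 90556620): x_7 = 17·768398401 + 72·2·90556620 = 26102926097; y_7 = 17·90556620 + 2·768398401 = 3076259342.
  From (x_7, y_7) = (26102926097, 3076259342): x_8 = 17·26102926097 + 72·2·3076259342 = 886731088897; y_8 = 17·3076259342 + 2·26102926097 = 104502261008.
Step 3: Verify x_8² - 72·y_8² = 786292024016459316676609 - 786292024016459316676608 = 1 (should be 1). ✓

(x_1, y_1) = (17, 2); (x_8, y_8) = (886731088897, 104502261008).


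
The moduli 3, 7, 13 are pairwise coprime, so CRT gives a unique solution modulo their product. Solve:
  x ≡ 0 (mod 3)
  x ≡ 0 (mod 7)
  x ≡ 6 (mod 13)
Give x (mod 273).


Moduli 3, 7, 13 are pairwise coprime; by CRT there is a unique solution modulo M = 3 · 7 · 13 = 273.
Solve pairwise, accumulating the modulus:
  Start with x ≡ 0 (mod 3).
  Combine with x ≡ 0 (mod 7): since gcd(3, 7) = 1, we get a unique residue mod 21.
    Write x = 0 + 3·t and substitute into x ≡ 0 (mod 7): 3·t ≡ 0 − 0 = 0 (mod 7).
    The inverse of 3 mod 7 is 5 (since 3·5 = 15 = 2·7 + 1), so t ≡ 5·0 = 0 ≡ 0 (mod 7).
    Then x = 0 + 3·0 = 0, valid modulo lcm(3, 7) = 21: x ≡ 0 (mod 21).
  Combine with x ≡ 6 (mod 13): since gcd(21, 13) = 1, we get a unique residue mod 273.
    Write x = 0 + 21·t and substitute into x ≡ 6 (mod 13): 21·t ≡ 6 − 0 = 6 (mod 13).
    Reduce coefficients mod 13: 8·t ≡ 6 (mod 13).
    The inverse of 8 mod 13 is 5 (since 8·5 = 40 = 3·13 + 1), so t ≡ 5·6 = 30 ≡ 4 (mod 13).
    Then x = 0 + 21·4 = 84, valid modulo lcm(21, 13) = 273: x ≡ 84 (mod 273).
Verify: 84 mod 3 = 0 ✓, 84 mod 7 = 0 ✓, 84 mod 13 = 6 ✓.

x ≡ 84 (mod 273).


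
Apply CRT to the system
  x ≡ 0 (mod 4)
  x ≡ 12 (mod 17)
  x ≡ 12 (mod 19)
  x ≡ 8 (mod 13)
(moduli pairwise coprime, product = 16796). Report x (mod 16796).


Product of moduli M = 4 · 17 · 19 · 13 = 16796.
Merge one congruence at a time:
  Start: x ≡ 0 (mod 4).
  Combine with x ≡ 12 (mod 17); new modulus lcm = 68.
    Write x = 0 + 4·t and substitute into x ≡ 12 (mod 17): 4·t ≡ 12 − 0 = 12 (mod 17).
    The inverse of 4 mod 17 is 13 (since 4·13 = 52 = 3·17 + 1), so t ≡ 13·12 = 156 ≡ 3 (mod 17).
    Then x = 0 + 4·3 = 12, valid modulo lcm(4, 17) = 68: x ≡ 12 (mod 68).
  Combine with x ≡ 12 (mod 19); new modulus lcm = 1292.
    Write x = 12 + 68·t and substitute into x ≡ 12 (mod 19): 68·t ≡ 12 − 12 = 0 (mod 19).
    Reduce coefficients mod 19: 11·t ≡ 0 (mod 19).
    The inverse of 11 mod 19 is 7 (since 11·7 = 77 = 4·19 + 1), so t ≡ 7·0 = 0 ≡ 0 (mod 19).
    Then x = 12 + 68·0 = 12, valid modulo lcm(68, 19) = 1292: x ≡ 12 (mod 1292).
  Combine with x ≡ 8 (mod 13); new modulus lcm = 16796.
    Write x = 12 + 1292·t and substitute into x ≡ 8 (mod 13): 1292·t ≡ 8 − 12 = -4 (mod 13).
    Reduce coefficients mod 13: 5·t ≡ 9 (mod 13).
    The inverse of 5 mod 13 is 8 (since 5·8 = 40 = 3·13 + 1), so t ≡ 8·9 = 72 ≡ 7 (mod 13).
    Then x = 12 + 1292·7 = 9056, valid modulo lcm(1292, 13) = 16796: x ≡ 9056 (mod 16796).
Verify against each original: 9056 mod 4 = 0, 9056 mod 17 = 12, 9056 mod 19 = 12, 9056 mod 13 = 8.

x ≡ 9056 (mod 16796).


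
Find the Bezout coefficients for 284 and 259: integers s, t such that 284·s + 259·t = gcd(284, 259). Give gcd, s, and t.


Euclidean algorithm on (284, 259) — divide until remainder is 0:
  284 = 1 · 259 + 25
  259 = 10 · 25 + 9
  25 = 2 · 9 + 7
  9 = 1 · 7 + 2
  7 = 3 · 2 + 1
  2 = 2 · 1 + 0
gcd(284, 259) = 1.
Track Bezout coefficients alongside the remainders: start with r₀ = 284 = a·1 + b·0 (s = 1, t = 0) and r₁ = 259 = a·0 + b·1 (s = 0, t = 1); each new remainder r_{k+1} = r_{k-1} − q_k·r_k inherits s_{k+1} = s_{k-1} − q_k·s_k, t_{k+1} = t_{k-1} − q_k·t_k, so r_k = a·s_k + b·t_k at every step:
  q = 1: r = 25, s = 1 − 1·0 = 1, t = 0 − 1·1 = -1  (check: 284·1 + 259·(-1) = 25)
  q = 10: r = 9, s = 0 − 10·1 = -10, t = 1 − 10·(-1) = 11  (check: 284·(-10) + 259·11 = 9)
  q = 2: r = 7, s = 1 − 2·(-10) = 21, t = -1 − 2·11 = -23  (check: 284·21 + 259·(-23) = 7)
  q = 1: r = 2, s = -10 − 1·21 = -31, t = 11 − 1·(-23) = 34  (check: 284·(-31) + 259·34 = 2)
  q = 3: r = 1, s = 21 − 3·(-31) = 114, t = -23 − 3·34 = -125  (check: 284·114 + 259·(-125) = 1)
The row with r = 1 (the gcd) gives the Bezout coefficients s = 114, t = -125.
Result: 284 · (114) + 259 · (-125) = 1.

gcd(284, 259) = 1; s = 114, t = -125 (check: 284·114 + 259·(-125) = 1).


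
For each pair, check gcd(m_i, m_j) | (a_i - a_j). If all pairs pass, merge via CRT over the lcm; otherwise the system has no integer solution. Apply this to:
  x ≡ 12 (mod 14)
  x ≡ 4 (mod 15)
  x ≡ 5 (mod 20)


Moduli 14, 15, 20 are not pairwise coprime, so CRT works modulo lcm(m_i) when all pairwise compatibility conditions hold.
Pairwise compatibility: gcd(m_i, m_j) must divide a_i - a_j for every pair.
Merge one congruence at a time:
  Start: x ≡ 12 (mod 14).
  Combine with x ≡ 4 (mod 15): gcd(14, 15) = 1; 4 - 12 = -8, which IS divisible by 1, so compatible.
    Write x = 12 + 14·t and substitute into x ≡ 4 (mod 15): 14·t ≡ 4 − 12 = -8 (mod 15).
    Reduce coefficients mod 15: 14·t ≡ 7 (mod 15).
    The inverse of 14 mod 15 is 14 (since 14·14 = 196 = 13·15 + 1), so t ≡ 14·7 = 98 ≡ 8 (mod 15).
    Then x = 12 + 14·8 = 124, valid modulo lcm(14, 15) = 210: x ≡ 124 (mod 210).
  Combine with x ≡ 5 (mod 20): gcd(210, 20) = 10, and 5 - 124 = -119 is NOT divisible by 10.
    ⇒ system is inconsistent (no integer solution).

No solution (the system is inconsistent).


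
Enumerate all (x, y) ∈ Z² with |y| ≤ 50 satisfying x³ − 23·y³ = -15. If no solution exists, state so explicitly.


The equation is x³ - 23y³ = -15. For fixed y, x³ = 23·y³ − 15, so a solution requires the RHS to be a perfect cube.
Strategy: iterate y from -50 to 50, compute RHS = 23·y³ − 15, and check whether it is a (positive or negative) perfect cube.
Check small values of y:
  y = 0: RHS = -15 is not a perfect cube.
  y = 1: RHS = 8 = (2)³ ⇒ x = 2 works.
  y = -1: RHS = -38 is not a perfect cube.
  y = 2: RHS = 169 is not a perfect cube.
  y = -2: RHS = -199 is not a perfect cube.
  y = 3: RHS = 606 is not a perfect cube.
  y = -3: RHS = -636 is not a perfect cube.
Continuing the search up to |y| = 50 finds no further solutions beyond those listed.
Collected solutions: (2, 1).

Solutions (with |y| ≤ 50): (2, 1).


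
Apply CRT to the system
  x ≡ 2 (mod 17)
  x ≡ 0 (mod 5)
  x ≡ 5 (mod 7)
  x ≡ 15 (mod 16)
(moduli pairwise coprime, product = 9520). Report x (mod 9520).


Product of moduli M = 17 · 5 · 7 · 16 = 9520.
Merge one congruence at a time:
  Start: x ≡ 2 (mod 17).
  Combine with x ≡ 0 (mod 5); new modulus lcm = 85.
    Write x = 2 + 17·t and substitute into x ≡ 0 (mod 5): 17·t ≡ 0 − 2 = -2 (mod 5).
    Reduce coefficients mod 5: 2·t ≡ 3 (mod 5).
    The inverse of 2 mod 5 is 3 (since 2·3 = 6 = 1·5 + 1), so t ≡ 3·3 = 9 ≡ 4 (mod 5).
    Then x = 2 + 17·4 = 70, valid modulo lcm(17, 5) = 85: x ≡ 70 (mod 85).
  Combine with x ≡ 5 (mod 7); new modulus lcm = 595.
    Write x = 70 + 85·t and substitute into x ≡ 5 (mod 7): 85·t ≡ 5 − 70 = -65 (mod 7).
    Reduce coefficients mod 7: 1·t ≡ 5 (mod 7).
    So t ≡ 5 (mod 7).
    Then x = 70 + 85·5 = 495, valid modulo lcm(85, 7) = 595: x ≡ 495 (mod 595).
  Combine with x ≡ 15 (mod 16); new modulus lcm = 9520.
    Write x = 495 + 595·t and substitute into x ≡ 15 (mod 16): 595·t ≡ 15 − 495 = -480 (mod 16).
    Reduce coefficients mod 16: 3·t ≡ 0 (mod 16).
    The inverse of 3 mod 16 is 11 (since 3·11 = 33 = 2·16 + 1), so t ≡ 11·0 = 0 ≡ 0 (mod 16).
    Then x = 495 + 595·0 = 495, valid modulo lcm(595, 16) = 9520: x ≡ 495 (mod 9520).
Verify against each original: 495 mod 17 = 2, 495 mod 5 = 0, 495 mod 7 = 5, 495 mod 16 = 15.

x ≡ 495 (mod 9520).


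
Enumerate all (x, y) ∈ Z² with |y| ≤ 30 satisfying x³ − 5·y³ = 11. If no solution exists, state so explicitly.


The equation is x³ - 5y³ = 11. For fixed y, x³ = 5·y³ + 11, so a solution requires the RHS to be a perfect cube.
Strategy: iterate y from -30 to 30, compute RHS = 5·y³ + 11, and check whether it is a (positive or negative) perfect cube.
Check small values of y:
  y = 0: RHS = 11 is not a perfect cube.
  y = 1: RHS = 16 is not a perfect cube.
  y = -1: RHS = 6 is not a perfect cube.
  y = 2: RHS = 51 is not a perfect cube.
  y = -2: RHS = -29 is not a perfect cube.
  y = 3: RHS = 146 is not a perfect cube.
  y = -3: RHS = -124 is not a perfect cube.
Continuing the search up to |y| = 30 finds no solutions either.
No (x, y) in the scanned range satisfies the equation.

No integer solutions with |y| ≤ 30.


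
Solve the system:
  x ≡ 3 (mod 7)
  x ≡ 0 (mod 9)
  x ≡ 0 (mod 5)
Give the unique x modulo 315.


Moduli 7, 9, 5 are pairwise coprime; by CRT there is a unique solution modulo M = 7 · 9 · 5 = 315.
Solve pairwise, accumulating the modulus:
  Start with x ≡ 3 (mod 7).
  Combine with x ≡ 0 (mod 9): since gcd(7, 9) = 1, we get a unique residue mod 63.
    Write x = 3 + 7·t and substitute into x ≡ 0 (mod 9): 7·t ≡ 0 − 3 = -3 (mod 9).
    Reduce coefficients mod 9: 7·t ≡ 6 (mod 9).
    The inverse of 7 mod 9 is 4 (since 7·4 = 28 = 3·9 + 1), so t ≡ 4·6 = 24 ≡ 6 (mod 9).
    Then x = 3 + 7·6 = 45, valid modulo lcm(7, 9) = 63: x ≡ 45 (mod 63).
  Combine with x ≡ 0 (mod 5): since gcd(63, 5) = 1, we get a unique residue mod 315.
    Write x = 45 + 63·t and substitute into x ≡ 0 (mod 5): 63·t ≡ 0 − 45 = -45 (mod 5).
    Reduce coefficients mod 5: 3·t ≡ 0 (mod 5).
    The inverse of 3 mod 5 is 2 (since 3·2 = 6 = 1·5 + 1), so t ≡ 2·0 = 0 ≡ 0 (mod 5).
    Then x = 45 + 63·0 = 45, valid modulo lcm(63, 5) = 315: x ≡ 45 (mod 315).
Verify: 45 mod 7 = 3 ✓, 45 mod 9 = 0 ✓, 45 mod 5 = 0 ✓.

x ≡ 45 (mod 315).


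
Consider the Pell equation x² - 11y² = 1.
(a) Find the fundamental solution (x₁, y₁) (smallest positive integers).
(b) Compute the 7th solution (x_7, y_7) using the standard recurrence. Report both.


Step 1: Find the fundamental solution (x₁, y₁) of x² - 11y² = 1.
  Expand √11 as a continued fraction. a₀ = ⌊√11⌋ = 3; iterate m_{k+1} = d_k·a_k − m_k, d_{k+1} = (11 − m_{k+1}²)/d_k, a_{k+1} = ⌊(a₀ + m_{k+1})/d_{k+1}⌋ (starting m₀ = 0, d₀ = 1), with convergents p_k = a_k·p_{k-1} + p_{k-2}, q_k = a_k·q_{k-1} + q_{k-2} (p₋₁ = 1, q₋₁ = 0):
  k = 0: a₀ = 3; p₀/q₀ = 3/1; p₀² − 11·q₀² = 9 − 11 = -2.
  k = 1: m = 3, d = 2, a = ⌊(3 + 3)/2⌋ = 3; p/q = (3·3 + 1)/(3·1 + 0) = 10/3; p² − 11·q² = 100 − 99 = 1.
  The first convergent with p² − 11·q² = 1 gives the fundamental solution (x₁, y₁) = (10, 3).
Step 2: Apply the recurrence (x_{n+1}, y_{n+1}) = (x₁x_n + 11y₁y_n, x₁y_n + y₁x_n) repeatedly.
  From (x_1, y_1) = (10, 3): x_2 = 10·10 + 11·3·3 = 199; y_2 = 10·3 + 3·10 = 60.
  From (x_2, y_2) = (199, 60): x_3 = 10·199 + 11·3·60 = 3970; y_3 = 10·60 + 3·199 = 1197.
  From (x_3, y_3) = (3970, 1197): x_4 = 10·3970 + 11·3·1197 = 79201; y_4 = 10·1197 + 3·3970 = 23880.
  From (x_4, y_4) = (79201, 23880): x_5 = 10·79201 + 11·3·23880 = 1580050; y_5 = 10·23880 + 3·79201 = 476403.
  From (x_5, y_5) = (1580050, 476403): x_6 = 10·1580050 + 11·3·476403 = 31521799; y_6 = 10·476403 + 3·1580050 = 9504180.
  From (x_6, y_6) = (31521799, 9504180): x_7 = 10·31521799 + 11·3·9504180 = 628855930; y_7 = 10·9504180 + 3·31521799 = 189607197.
Step 3: Verify x_7² - 11·y_7² = 395459780696164900 - 395459780696164899 = 1 (should be 1). ✓

(x_1, y_1) = (10, 3); (x_7, y_7) = (628855930, 189607197).


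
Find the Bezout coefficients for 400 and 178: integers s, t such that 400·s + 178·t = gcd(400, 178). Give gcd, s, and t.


Euclidean algorithm on (400, 178) — divide until remainder is 0:
  400 = 2 · 178 + 44
  178 = 4 · 44 + 2
  44 = 22 · 2 + 0
gcd(400, 178) = 2.
Track Bezout coefficients alongside the remainders: start with r₀ = 400 = a·1 + b·0 (s = 1, t = 0) and r₁ = 178 = a·0 + b·1 (s = 0, t = 1); each new remainder r_{k+1} = r_{k-1} − q_k·r_k inherits s_{k+1} = s_{k-1} − q_k·s_k, t_{k+1} = t_{k-1} − q_k·t_k, so r_k = a·s_k + b·t_k at every step:
  q = 2: r = 44, s = 1 − 2·0 = 1, t = 0 − 2·1 = -2  (check: 400·1 + 178·(-2) = 44)
  q = 4: r = 2, s = 0 − 4·1 = -4, t = 1 − 4·(-2) = 9  (check: 400·(-4) + 178·9 = 2)
The row with r = 2 (the gcd) gives the Bezout coefficients s = -4, t = 9.
Result: 400 · (-4) + 178 · (9) = 2.

gcd(400, 178) = 2; s = -4, t = 9 (check: 400·(-4) + 178·9 = 2).


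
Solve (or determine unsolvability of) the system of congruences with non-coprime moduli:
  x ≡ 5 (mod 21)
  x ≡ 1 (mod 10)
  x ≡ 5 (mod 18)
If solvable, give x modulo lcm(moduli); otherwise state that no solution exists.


Moduli 21, 10, 18 are not pairwise coprime, so CRT works modulo lcm(m_i) when all pairwise compatibility conditions hold.
Pairwise compatibility: gcd(m_i, m_j) must divide a_i - a_j for every pair.
Merge one congruence at a time:
  Start: x ≡ 5 (mod 21).
  Combine with x ≡ 1 (mod 10): gcd(21, 10) = 1; 1 - 5 = -4, which IS divisible by 1, so compatible.
    Write x = 5 + 21·t and substitute into x ≡ 1 (mod 10): 21·t ≡ 1 − 5 = -4 (mod 10).
    Reduce coefficients mod 10: 1·t ≡ 6 (mod 10).
    So t ≡ 6 (mod 10).
    Then x = 5 + 21·6 = 131, valid modulo lcm(21, 10) = 210: x ≡ 131 (mod 210).
  Combine with x ≡ 5 (mod 18): gcd(210, 18) = 6; 5 - 131 = -126, which IS divisible by 6, so compatible.
    Write x = 131 + 210·t and substitute into x ≡ 5 (mod 18): 210·t ≡ 5 − 131 = -126 (mod 18).
    Divide the congruence (and modulus) by g = 6: 35·t ≡ -21 (mod 3).
    Reduce coefficients mod 3: 2·t ≡ 0 (mod 3).
    The inverse of 2 mod 3 is 2 (since 2·2 = 4 = 1·3 + 1), so t ≡ 2·0 = 0 ≡ 0 (mod 3).
    Then x = 131 + 210·0 = 131, valid modulo lcm(210, 18) = 630: x ≡ 131 (mod 630).
Verify: 131 mod 21 = 5, 131 mod 10 = 1, 131 mod 18 = 5.

x ≡ 131 (mod 630).


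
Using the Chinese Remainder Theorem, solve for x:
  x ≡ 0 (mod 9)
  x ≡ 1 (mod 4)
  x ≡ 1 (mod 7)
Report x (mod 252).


Moduli 9, 4, 7 are pairwise coprime; by CRT there is a unique solution modulo M = 9 · 4 · 7 = 252.
Solve pairwise, accumulating the modulus:
  Start with x ≡ 0 (mod 9).
  Combine with x ≡ 1 (mod 4): since gcd(9, 4) = 1, we get a unique residue mod 36.
    Write x = 0 + 9·t and substitute into x ≡ 1 (mod 4): 9·t ≡ 1 − 0 = 1 (mod 4).
    Reduce coefficients mod 4: 1·t ≡ 1 (mod 4).
    So t ≡ 1 (mod 4).
    Then x = 0 + 9·1 = 9, valid modulo lcm(9, 4) = 36: x ≡ 9 (mod 36).
  Combine with x ≡ 1 (mod 7): since gcd(36, 7) = 1, we get a unique residue mod 252.
    Write x = 9 + 36·t and substitute into x ≡ 1 (mod 7): 36·t ≡ 1 − 9 = -8 (mod 7).
    Reduce coefficients mod 7: 1·t ≡ 6 (mod 7).
    So t ≡ 6 (mod 7).
    Then x = 9 + 36·6 = 225, valid modulo lcm(36, 7) = 252: x ≡ 225 (mod 252).
Verify: 225 mod 9 = 0 ✓, 225 mod 4 = 1 ✓, 225 mod 7 = 1 ✓.

x ≡ 225 (mod 252).


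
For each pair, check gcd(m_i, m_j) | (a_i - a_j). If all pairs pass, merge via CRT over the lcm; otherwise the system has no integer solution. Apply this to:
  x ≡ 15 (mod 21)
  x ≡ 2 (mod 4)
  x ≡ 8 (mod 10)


Moduli 21, 4, 10 are not pairwise coprime, so CRT works modulo lcm(m_i) when all pairwise compatibility conditions hold.
Pairwise compatibility: gcd(m_i, m_j) must divide a_i - a_j for every pair.
Merge one congruence at a time:
  Start: x ≡ 15 (mod 21).
  Combine with x ≡ 2 (mod 4): gcd(21, 4) = 1; 2 - 15 = -13, which IS divisible by 1, so compatible.
    Write x = 15 + 21·t and substitute into x ≡ 2 (mod 4): 21·t ≡ 2 − 15 = -13 (mod 4).
    Reduce coefficients mod 4: 1·t ≡ 3 (mod 4).
    So t ≡ 3 (mod 4).
    Then x = 15 + 21·3 = 78, valid modulo lcm(21, 4) = 84: x ≡ 78 (mod 84).
  Combine with x ≡ 8 (mod 10): gcd(84, 10) = 2; 8 - 78 = -70, which IS divisible by 2, so compatible.
    Write x = 78 + 84·t and substitute into x ≡ 8 (mod 10): 84·t ≡ 8 − 78 = -70 (mod 10).
    Divide the congruence (and modulus) by g = 2: 42·t ≡ -35 (mod 5).
    Reduce coefficients mod 5: 2·t ≡ 0 (mod 5).
    The inverse of 2 mod 5 is 3 (since 2·3 = 6 = 1·5 + 1), so t ≡ 3·0 = 0 ≡ 0 (mod 5).
    Then x = 78 + 84·0 = 78, valid modulo lcm(84, 10) = 420: x ≡ 78 (mod 420).
Verify: 78 mod 21 = 15, 78 mod 4 = 2, 78 mod 10 = 8.

x ≡ 78 (mod 420).
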